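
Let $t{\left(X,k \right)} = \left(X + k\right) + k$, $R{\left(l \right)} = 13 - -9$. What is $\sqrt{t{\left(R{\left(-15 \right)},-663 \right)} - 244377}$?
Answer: $i \sqrt{245681} \approx 495.66 i$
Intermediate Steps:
$R{\left(l \right)} = 22$ ($R{\left(l \right)} = 13 + 9 = 22$)
$t{\left(X,k \right)} = X + 2 k$
$\sqrt{t{\left(R{\left(-15 \right)},-663 \right)} - 244377} = \sqrt{\left(22 + 2 \left(-663\right)\right) - 244377} = \sqrt{\left(22 - 1326\right) - 244377} = \sqrt{-1304 - 244377} = \sqrt{-245681} = i \sqrt{245681}$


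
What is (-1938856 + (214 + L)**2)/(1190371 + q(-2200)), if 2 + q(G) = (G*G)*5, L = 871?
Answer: -761631/25390369 ≈ -0.029997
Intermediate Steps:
q(G) = -2 + 5*G**2 (q(G) = -2 + (G*G)*5 = -2 + G**2*5 = -2 + 5*G**2)
(-1938856 + (214 + L)**2)/(1190371 + q(-2200)) = (-1938856 + (214 + 871)**2)/(1190371 + (-2 + 5*(-2200)**2)) = (-1938856 + 1085**2)/(1190371 + (-2 + 5*4840000)) = (-1938856 + 1177225)/(1190371 + (-2 + 24200000)) = -761631/(1190371 + 24199998) = -761631/25390369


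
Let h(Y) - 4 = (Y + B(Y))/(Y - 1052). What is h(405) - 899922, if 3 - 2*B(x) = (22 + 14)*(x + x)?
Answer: -1164465545/1294 ≈ -8.9990e+5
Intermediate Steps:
B(x) = 3/2 - 36*x (B(x) = 3/2 - (22 + 14)*(x + x)/2 = 3/2 - 18*2*x = 3/2 - 36*x)
h(Y) = 4 + (3/2 - 35*Y)/(-1052 + Y) (h(Y) = 4 + (Y + (3/2 - 36*Y))/(Y - 1052) = 4 + (3/2 - 35*Y)/(-1052 + Y))
h(405) - 899922 = (-8413 - 62*405)/(2*(-1052 + 405)) - 899922 = (1/2)*(-8413 - 25110)/(-647) - 899922 = (1/2)*(-1/647)*(-33523) - 899922 = 33523/1294 - 899922 = -1164465545/1294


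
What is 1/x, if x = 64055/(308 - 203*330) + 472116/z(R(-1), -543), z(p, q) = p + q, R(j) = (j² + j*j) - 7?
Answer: -9135434/7879185313 ≈ -0.0011594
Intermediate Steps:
R(j) = -7 + 2*j² (R(j) = (j² + j²) - 7 = 2*j² - 7 = -7 + 2*j²)
x = -7879185313/9135434 (x = 64055/(308 - 203*330) + 472116/((-7 + 2*(-1)²) - 543) = 64055/(308 - 66990) + 472116/((-7 + 2*1) - 543) = 64055/(-66682) + 472116/((-7 + 2) - 543) = 64055*(-1/66682) + 472116/(-5 - 543) = -64055/66682 + 472116/(-548) = -64055/66682 + 472116*(-1/548) = -64055/66682 - 118029/137 = -7879185313/9135434 ≈ -862.49)
1/x = 1/(-7879185313/9135434) = -9135434/7879185313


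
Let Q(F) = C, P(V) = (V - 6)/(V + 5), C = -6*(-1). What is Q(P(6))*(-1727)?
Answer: -10362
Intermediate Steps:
C = 6
P(V) = (-6 + V)/(5 + V)
Q(F) = 6
Q(P(6))*(-1727) = 6*(-1727) = -10362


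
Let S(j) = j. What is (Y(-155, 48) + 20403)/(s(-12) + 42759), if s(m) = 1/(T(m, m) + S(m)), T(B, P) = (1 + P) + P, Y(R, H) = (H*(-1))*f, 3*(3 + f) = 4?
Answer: 716905/1496564 ≈ 0.47903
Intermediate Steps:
f = -5/3 (f = -3 + (1/3)*4 = -3 + 4/3 = -5/3 ≈ -1.6667)
Y(R, H) = 5*H/3 (Y(R, H) = (H*(-1))*(-5/3) = -H*(-5/3) = 5*H/3)
T(B, P) = 1 + 2*P
s(m) = 1/(1 + 3*m) (s(m) = 1/((1 + 2*m) + m) = 1/(1 + 3*m))
(Y(-155, 48) + 20403)/(s(-12) + 42759) = ((5/3)*48 + 20403)/(1/(1 + 3*(-12)) + 42759) = (80 + 20403)/(1/(1 - 36) + 42759) = 20483/(1/(-35) + 42759) = 20483/(-1/35 + 42759) = 20483/(1496564/35) = 20483*(35/1496564) = 716905/1496564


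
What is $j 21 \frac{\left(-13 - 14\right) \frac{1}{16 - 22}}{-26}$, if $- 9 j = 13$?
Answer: $\frac{21}{4} \approx 5.25$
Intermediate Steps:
$j = - \frac{13}{9}$ ($j = \left(- \frac{1}{9}\right) 13 = - \frac{13}{9} \approx -1.4444$)
$j 21 \frac{\left(-13 - 14\right) \frac{1}{16 - 22}}{-26} = \left(- \frac{13}{9}\right) 21 \frac{\left(-13 - 14\right) \frac{1}{16 - 22}}{-26} = - \frac{91 - \frac{27}{-6} \left(- \frac{1}{26}\right)}{3} = - \frac{91 \left(-27\right) \left(- \frac{1}{6}\right) \left(- \frac{1}{26}\right)}{3} = - \frac{91 \cdot \frac{9}{2} \left(- \frac{1}{26}\right)}{3} = \left(- \frac{91}{3}\right) \left(- \frac{9}{52}\right) = \frac{21}{4}$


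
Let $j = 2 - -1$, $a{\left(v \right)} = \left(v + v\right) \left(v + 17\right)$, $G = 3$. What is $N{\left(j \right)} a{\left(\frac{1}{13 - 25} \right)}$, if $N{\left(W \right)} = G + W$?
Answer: $- \frac{203}{12} \approx -16.917$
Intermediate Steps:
$a{\left(v \right)} = 2 v \left(17 + v\right)$
$j = 3$ ($j = 2 + 1 = 3$)
$N{\left(W \right)} = 3 + W$
$N{\left(j \right)} a{\left(\frac{1}{13 - 25} \right)} = \left(3 + 3\right) \frac{2 \left(17 + \frac{1}{13 - 25}\right)}{13 - 25} = 6 \frac{2 \left(17 + \frac{1}{-12}\right)}{-12} = 6 \cdot 2 \left(- \frac{1}{12}\right) \left(17 - \frac{1}{12}\right) = 6 \cdot 2 \left(- \frac{1}{12}\right) \frac{203}{12} = 6 \left(- \frac{203}{72}\right) = - \frac{203}{12}$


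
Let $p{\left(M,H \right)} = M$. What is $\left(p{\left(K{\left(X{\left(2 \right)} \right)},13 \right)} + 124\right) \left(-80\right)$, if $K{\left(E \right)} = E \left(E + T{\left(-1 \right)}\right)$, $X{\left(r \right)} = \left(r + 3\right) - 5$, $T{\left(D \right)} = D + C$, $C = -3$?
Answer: $-9920$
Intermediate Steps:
$T{\left(D \right)} = -3 + D$ ($T{\left(D \right)} = D - 3 = -3 + D$)
$X{\left(r \right)} = -2 + r$ ($X{\left(r \right)} = \left(3 + r\right) - 5 = -2 + r$)
$K{\left(E \right)} = E \left(-4 + E\right)$ ($K{\left(E \right)} = E \left(E - 4\right) = E \left(-4 + E\right)$)
$\left(p{\left(K{\left(X{\left(2 \right)} \right)},13 \right)} + 124\right) \left(-80\right) = \left(\left(-2 + 2\right) \left(-4 + \left(-2 + 2\right)\right) + 124\right) \left(-80\right) = \left(0 \left(-4 + 0\right) + 124\right) \left(-80\right) = \left(0 \left(-4\right) + 124\right) \left(-80\right) = \left(0 + 124\right) \left(-80\right) = 124 \left(-80\right) = -9920$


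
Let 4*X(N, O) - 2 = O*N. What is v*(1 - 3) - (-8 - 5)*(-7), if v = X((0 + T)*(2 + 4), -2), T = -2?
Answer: -104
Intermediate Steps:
X(N, O) = 1/2 + N*O/4 (X(N, O) = 1/2 + (O*N)/4 = 1/2 + (N*O)/4 = 1/2 + N*O/4)
v = 13/2 (v = 1/2 + (1/4)*((0 - 2)*(2 + 4))*(-2) = 1/2 + (1/4)*(-2*6)*(-2) = 1/2 + (1/4)*(-12)*(-2) = 1/2 + 6 = 13/2 ≈ 6.5000)
v*(1 - 3) - (-8 - 5)*(-7) = 13*(1 - 3)/2 - (-8 - 5)*(-7) = (13/2)*(-2) - (-13)*(-7) = -13 - 1*91 = -13 - 91 = -104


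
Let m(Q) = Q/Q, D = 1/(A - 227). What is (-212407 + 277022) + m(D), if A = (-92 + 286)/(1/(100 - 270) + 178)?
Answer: 64616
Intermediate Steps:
A = 32980/30259 (A = 194/(1/(-170) + 178) = 194/(-1/170 + 178) = 194/(30259/170) = 194*(170/30259) = 32980/30259 ≈ 1.0899)
D = -30259/6835813 (D = 1/(32980/30259 - 227) = 1/(-6835813/30259) = -30259/6835813 ≈ -0.0044265)
m(Q) = 1
(-212407 + 277022) + m(D) = (-212407 + 277022) + 1 = 64615 + 1 = 64616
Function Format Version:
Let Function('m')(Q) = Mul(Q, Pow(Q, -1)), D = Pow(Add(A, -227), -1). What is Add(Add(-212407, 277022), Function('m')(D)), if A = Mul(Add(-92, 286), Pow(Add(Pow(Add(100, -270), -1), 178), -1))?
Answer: 64616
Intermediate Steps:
A = Rational(32980, 30259) (A = Mul(194, Pow(Add(Pow(-170, -1), 178), -1)) = Mul(194, Pow(Add(Rational(-1, 170), 178), -1)) = Mul(194, Pow(Rational(30259, 170), -1)) = Mul(194, Rational(170, 30259)) = Rational(32980, 30259) ≈ 1.0899)
D = Rational(-30259, 6835813) (D = Pow(Add(Rational(32980, 30259), -227), -1) = Pow(Rational(-6835813, 30259), -1) = Rational(-30259, 6835813) ≈ -0.0044265)
Function('m')(Q) = 1
Add(Add(-212407, 277022), Function('m')(D)) = Add(Add(-212407, 277022), 1) = Add(64615, 1) = 64616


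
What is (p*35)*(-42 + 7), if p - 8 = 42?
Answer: -61250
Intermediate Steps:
p = 50 (p = 8 + 42 = 50)
(p*35)*(-42 + 7) = (50*35)*(-42 + 7) = 1750*(-35) = -61250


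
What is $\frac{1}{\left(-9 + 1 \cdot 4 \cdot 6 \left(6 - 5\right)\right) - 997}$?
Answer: $- \frac{1}{982} \approx -0.0010183$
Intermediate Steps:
$\frac{1}{\left(-9 + 1 \cdot 4 \cdot 6 \left(6 - 5\right)\right) - 997} = \frac{1}{\left(-9 + 4 \cdot 6 \cdot 1\right) - 997} = \frac{1}{\left(-9 + 4 \cdot 6\right) - 997} = \frac{1}{\left(-9 + 24\right) - 997} = \frac{1}{15 - 997} = \frac{1}{-982} = - \frac{1}{982}$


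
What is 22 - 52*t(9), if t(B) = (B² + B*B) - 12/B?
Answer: -24998/3 ≈ -8332.7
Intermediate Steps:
t(B) = -12/B + 2*B² (t(B) = (B² + B²) - 12/B = 2*B² - 12/B = -12/B + 2*B²)
22 - 52*t(9) = 22 - 104*(-6 + 9³)/9 = 22 - 104*(-6 + 729)/9 = 22 - 104*723/9 = 22 - 52*482/3 = 22 - 25064/3 = -24998/3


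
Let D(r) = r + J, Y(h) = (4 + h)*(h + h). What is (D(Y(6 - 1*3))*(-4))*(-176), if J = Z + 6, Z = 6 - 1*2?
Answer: 36608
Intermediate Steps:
Z = 4 (Z = 6 - 2 = 4)
J = 10 (J = 4 + 6 = 10)
Y(h) = 2*h*(4 + h) (Y(h) = (4 + h)*(2*h) = 2*h*(4 + h))
D(r) = 10 + r (D(r) = r + 10 = 10 + r)
(D(Y(6 - 1*3))*(-4))*(-176) = ((10 + 2*(6 - 1*3)*(4 + (6 - 1*3)))*(-4))*(-176) = ((10 + 2*(6 - 3)*(4 + (6 - 3)))*(-4))*(-176) = ((10 + 2*3*(4 + 3))*(-4))*(-176) = ((10 + 2*3*7)*(-4))*(-176) = ((10 + 42)*(-4))*(-176) = (52*(-4))*(-176) = -208*(-176) = 36608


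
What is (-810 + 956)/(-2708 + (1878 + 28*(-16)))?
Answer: -73/639 ≈ -0.11424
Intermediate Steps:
(-810 + 956)/(-2708 + (1878 + 28*(-16))) = 146/(-2708 + (1878 - 448)) = 146/(-2708 + 1430) = 146/(-1278) = 146*(-1/1278) = -73/639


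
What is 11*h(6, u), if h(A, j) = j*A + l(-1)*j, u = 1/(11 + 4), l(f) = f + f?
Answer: 44/15 ≈ 2.9333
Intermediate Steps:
l(f) = 2*f
u = 1/15 ≈ 0.066667
h(A, j) = -2*j + A*j (h(A, j) = j*A + (2*(-1))*j = A*j - 2*j = -2*j + A*j)
11*h(6, u) = 11*((-2 + 6)/15) = 11*((1/15)*4) = 11*(4/15) = 44/15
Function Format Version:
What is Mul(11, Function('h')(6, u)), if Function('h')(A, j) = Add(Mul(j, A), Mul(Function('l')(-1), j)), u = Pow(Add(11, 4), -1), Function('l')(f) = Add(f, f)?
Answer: Rational(44, 15) ≈ 2.9333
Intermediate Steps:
Function('l')(f) = Mul(2, f)
u = Rational(1, 15) (u = Pow(15, -1) = Rational(1, 15) ≈ 0.066667)
Function('h')(A, j) = Add(Mul(-2, j), Mul(A, j)) (Function('h')(A, j) = Add(Mul(j, A), Mul(Mul(2, -1), j)) = Add(Mul(A, j), Mul(-2, j)) = Add(Mul(-2, j), Mul(A, j)))
Mul(11, Function('h')(6, u)) = Mul(11, Mul(Rational(1, 15), Add(-2, 6))) = Mul(11, Mul(Rational(1, 15), 4)) = Mul(11, Rational(4, 15)) = Rational(44, 15)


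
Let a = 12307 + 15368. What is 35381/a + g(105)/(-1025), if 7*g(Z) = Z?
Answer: 34976/27675 ≈ 1.2638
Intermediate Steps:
g(Z) = Z/7
a = 27675
35381/a + g(105)/(-1025) = 35381/27675 + ((1/7)*105)/(-1025) = 35381*(1/27675) + 15*(-1/1025) = 35381/27675 - 3/205 = 34976/27675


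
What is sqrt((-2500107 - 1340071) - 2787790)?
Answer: 8*I*sqrt(103562) ≈ 2574.5*I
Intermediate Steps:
sqrt((-2500107 - 1340071) - 2787790) = sqrt(-3840178 - 2787790) = sqrt(-6627968) = 8*I*sqrt(103562)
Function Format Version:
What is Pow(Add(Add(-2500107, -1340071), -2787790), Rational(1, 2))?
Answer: Mul(8, I, Pow(103562, Rational(1, 2))) ≈ Mul(2574.5, I)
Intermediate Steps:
Pow(Add(Add(-2500107, -1340071), -2787790), Rational(1, 2)) = Pow(Add(-3840178, -2787790), Rational(1, 2)) = Pow(-6627968, Rational(1, 2)) = Mul(8, I, Pow(103562, Rational(1, 2)))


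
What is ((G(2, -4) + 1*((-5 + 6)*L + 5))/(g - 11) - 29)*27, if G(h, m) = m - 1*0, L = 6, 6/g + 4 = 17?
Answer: -109728/137 ≈ -800.93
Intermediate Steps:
g = 6/13 (g = 6/(-4 + 17) = 6/13 ≈ 0.46154)
G(h, m) = m (G(h, m) = m + 0 = m)
((G(2, -4) + 1*((-5 + 6)*L + 5))/(g - 11) - 29)*27 = ((-4 + 1*((-5 + 6)*6 + 5))/(6/13 - 11) - 29)*27 = ((-4 + 1*(1*6 + 5))/(-137/13) - 29)*27 = ((-4 + 1*(6 + 5))*(-13/137) - 29)*27 = ((-4 + 1*11)*(-13/137) - 29)*27 = ((-4 + 11)*(-13/137) - 29)*27 = (7*(-13/137) - 29)*27 = (-91/137 - 29)*27 = -4064/137*27 = -109728/137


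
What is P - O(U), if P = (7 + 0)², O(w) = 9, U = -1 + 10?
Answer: 40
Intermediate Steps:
U = 9
P = 49 (P = 7² = 49)
P - O(U) = 49 - 1*9 = 49 - 9 = 40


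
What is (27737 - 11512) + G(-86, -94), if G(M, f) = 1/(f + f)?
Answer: 3050299/188 ≈ 16225.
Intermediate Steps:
G(M, f) = 1/(2*f)
(27737 - 11512) + G(-86, -94) = (27737 - 11512) + (1/2)/(-94) = 16225 + (1/2)*(-1/94) = 16225 - 1/188 = 3050299/188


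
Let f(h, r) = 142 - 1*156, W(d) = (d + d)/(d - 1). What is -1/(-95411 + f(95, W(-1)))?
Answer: 1/95425 ≈ 1.0479e-5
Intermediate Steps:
W(d) = 2*d/(-1 + d) (W(d) = (2*d)/(-1 + d) = 2*d/(-1 + d))
f(h, r) = -14 (f(h, r) = 142 - 156 = -14)
-1/(-95411 + f(95, W(-1))) = -1/(-95411 - 14) = -1/(-95425) = -1*(-1/95425) = 1/95425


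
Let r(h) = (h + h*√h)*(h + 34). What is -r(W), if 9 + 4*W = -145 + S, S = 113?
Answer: 3895/16 + 3895*I*√41/32 ≈ 243.44 + 779.38*I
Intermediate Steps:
W = -41/4 (W = -9/4 + (-145 + 113)/4 = -9/4 + (¼)*(-32) = -9/4 - 8 = -41/4 ≈ -10.250)
r(h) = (34 + h)*(h + h^(3/2)) (r(h) = (h + h^(3/2))*(34 + h) = (34 + h)*(h + h^(3/2)))
-r(W) = -((-41/4)² + (-41/4)^(5/2) + 34*(-41/4) + 34*(-41/4)^(3/2)) = -(1681/16 + 1681*I*√41/32 - 697/2 + 34*(-41*I*√41/8)) = -(1681/16 + 1681*I*√41/32 - 697/2 - 697*I*√41/4) = -(-3895/16 - 3895*I*√41/32) = 3895/16 + 3895*I*√41/32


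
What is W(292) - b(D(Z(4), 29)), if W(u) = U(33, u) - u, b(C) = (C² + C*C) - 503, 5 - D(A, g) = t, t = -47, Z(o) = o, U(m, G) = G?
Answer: -4905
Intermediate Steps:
D(A, g) = 52 (D(A, g) = 5 - 1*(-47) = 5 + 47 = 52)
b(C) = -503 + 2*C² (b(C) = (C² + C²) - 503 = 2*C² - 503 = -503 + 2*C²)
W(u) = 0 (W(u) = u - u = 0)
W(292) - b(D(Z(4), 29)) = 0 - (-503 + 2*52²) = 0 - (-503 + 2*2704) = 0 - (-503 + 5408) = 0 - 1*4905 = 0 - 4905 = -4905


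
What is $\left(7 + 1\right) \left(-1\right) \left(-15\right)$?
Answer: $120$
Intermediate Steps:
$\left(7 + 1\right) \left(-1\right) \left(-15\right) = 8 \left(-1\right) \left(-15\right) = \left(-8\right) \left(-15\right) = 120$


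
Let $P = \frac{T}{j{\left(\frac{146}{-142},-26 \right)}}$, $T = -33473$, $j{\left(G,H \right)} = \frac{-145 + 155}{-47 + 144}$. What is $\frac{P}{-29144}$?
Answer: $\frac{3246881}{291440} \approx 11.141$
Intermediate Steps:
$j{\left(G,H \right)} = \frac{10}{97}$
$P = - \frac{3246881}{10}$ ($P = - \frac{33473}{\frac{10}{97}} = \left(-33473\right) \frac{97}{10} = - \frac{3246881}{10} \approx -3.2469 \cdot 10^{5}$)
$\frac{P}{-29144} = - \frac{3246881}{10 \left(-29144\right)} = \left(- \frac{3246881}{10}\right) \left(- \frac{1}{29144}\right) = \frac{3246881}{291440}$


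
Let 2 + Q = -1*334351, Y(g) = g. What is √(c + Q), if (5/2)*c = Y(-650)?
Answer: I*√334613 ≈ 578.46*I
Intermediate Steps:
Q = -334353 (Q = -2 - 1*334351 = -2 - 334351 = -334353)
c = -260 (c = (⅖)*(-650) = -260)
√(c + Q) = √(-260 - 334353) = √(-334613) = I*√334613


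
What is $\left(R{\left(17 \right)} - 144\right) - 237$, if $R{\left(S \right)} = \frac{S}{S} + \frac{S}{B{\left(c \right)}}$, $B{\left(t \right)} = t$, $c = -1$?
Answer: $-397$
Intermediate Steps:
$R{\left(S \right)} = 1 - S$ ($R{\left(S \right)} = \frac{S}{S} + \frac{S}{-1} = 1 + S \left(-1\right) = 1 - S$)
$\left(R{\left(17 \right)} - 144\right) - 237 = \left(\left(1 - 17\right) - 144\right) - 237 = \left(-16 - 144\right) - 237 = -160 - 237 = -397$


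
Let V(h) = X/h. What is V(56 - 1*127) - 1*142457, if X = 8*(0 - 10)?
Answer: -10114367/71 ≈ -1.4246e+5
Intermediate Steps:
X = -80 (X = 8*(-10) = -80)
V(h) = -80/h
V(56 - 1*127) - 1*142457 = -80/(56 - 1*127) - 1*142457 = -80/(56 - 127) - 142457 = -80/(-71) - 142457 = -80*(-1/71) - 142457 = 80/71 - 142457 = -10114367/71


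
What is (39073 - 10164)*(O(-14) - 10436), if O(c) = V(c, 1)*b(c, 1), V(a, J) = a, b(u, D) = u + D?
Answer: -296432886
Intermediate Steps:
b(u, D) = D + u
O(c) = c*(1 + c)
(39073 - 10164)*(O(-14) - 10436) = (39073 - 10164)*(-14*(1 - 14) - 10436) = 28909*(-14*(-13) - 10436) = 28909*(182 - 10436) = 28909*(-10254) = -296432886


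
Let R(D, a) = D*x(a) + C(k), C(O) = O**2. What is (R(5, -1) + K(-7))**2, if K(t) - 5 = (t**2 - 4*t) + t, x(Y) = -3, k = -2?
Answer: 4096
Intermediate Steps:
R(D, a) = 4 - 3*D (R(D, a) = D*(-3) + (-2)**2 = -3*D + 4 = 4 - 3*D)
K(t) = 5 + t**2 - 3*t (K(t) = 5 + ((t**2 - 4*t) + t) = 5 + (t**2 - 3*t) = 5 + t**2 - 3*t)
(R(5, -1) + K(-7))**2 = ((4 - 3*5) + (5 + (-7)**2 - 3*(-7)))**2 = ((4 - 15) + (5 + 49 + 21))**2 = (-11 + 75)**2 = 64**2 = 4096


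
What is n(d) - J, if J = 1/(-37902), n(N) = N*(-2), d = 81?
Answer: -6140123/37902 ≈ -162.00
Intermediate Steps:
n(N) = -2*N
J = -1/37902 ≈ -2.6384e-5
n(d) - J = -2*81 - 1*(-1/37902) = -162 + 1/37902 = -6140123/37902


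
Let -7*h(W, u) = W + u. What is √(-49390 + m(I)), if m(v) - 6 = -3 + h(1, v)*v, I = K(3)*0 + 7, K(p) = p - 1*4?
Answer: I*√49395 ≈ 222.25*I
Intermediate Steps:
K(p) = -4 + p (K(p) = p - 4 = -4 + p)
I = 7 (I = (-4 + 3)*0 + 7 = -1*0 + 7 = 0 + 7 = 7)
h(W, u) = -W/7 - u/7 (h(W, u) = -(W + u)/7 = -W/7 - u/7)
m(v) = 3 + v*(-⅐ - v/7) (m(v) = 6 + (-3 + (-⅐*1 - v/7)*v) = 6 + (-3 + (-⅐ - v/7)*v) = 6 + (-3 + v*(-⅐ - v/7)) = 3 + v*(-⅐ - v/7))
√(-49390 + m(I)) = √(-49390 + (3 - ⅐*7*(1 + 7))) = √(-49390 + (3 - ⅐*7*8)) = √(-49390 + (3 - 8)) = √(-49390 - 5) = √(-49395) = I*√49395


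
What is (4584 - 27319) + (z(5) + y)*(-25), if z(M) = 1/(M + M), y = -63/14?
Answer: -22625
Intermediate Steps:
y = -9/2 (y = -63*1/14 = -9/2 ≈ -4.5000)
z(M) = 1/(2*M)
(4584 - 27319) + (z(5) + y)*(-25) = (4584 - 27319) + ((1/2)/5 - 9/2)*(-25) = -22735 + ((1/2)*(1/5) - 9/2)*(-25) = -22735 + (1/10 - 9/2)*(-25) = -22735 - 22/5*(-25) = -22735 + 110 = -22625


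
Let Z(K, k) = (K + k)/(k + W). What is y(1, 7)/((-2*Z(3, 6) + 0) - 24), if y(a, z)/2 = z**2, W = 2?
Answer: -56/15 ≈ -3.7333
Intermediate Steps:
y(a, z) = 2*z**2
Z(K, k) = (K + k)/(2 + k) (Z(K, k) = (K + k)/(k + 2) = (K + k)/(2 + k))
y(1, 7)/((-2*Z(3, 6) + 0) - 24) = (2*7**2)/((-2*(3 + 6)/(2 + 6) + 0) - 24) = (2*49)/((-2*9/8 + 0) - 24) = 98/((-9/4 + 0) - 24) = 98/(-9/4 - 24) = 98/(-105/4) = -4/105*98 = -56/15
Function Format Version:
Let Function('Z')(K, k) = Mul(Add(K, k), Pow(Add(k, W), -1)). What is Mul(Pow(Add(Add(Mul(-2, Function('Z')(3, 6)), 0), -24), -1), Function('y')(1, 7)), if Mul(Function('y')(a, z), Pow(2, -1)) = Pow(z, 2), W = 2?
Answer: Rational(-56, 15) ≈ -3.7333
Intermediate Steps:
Function('y')(a, z) = Mul(2, Pow(z, 2))
Function('Z')(K, k) = Mul(Pow(Add(2, k), -1), Add(K, k)) (Function('Z')(K, k) = Mul(Add(K, k), Pow(Add(k, 2), -1)) = Mul(Add(K, k), Pow(Add(2, k), -1)) = Mul(Pow(Add(2, k), -1), Add(K, k)))
Mul(Pow(Add(Add(Mul(-2, Function('Z')(3, 6)), 0), -24), -1), Function('y')(1, 7)) = Mul(Pow(Add(Add(Mul(-2, Mul(Pow(Add(2, 6), -1), Add(3, 6))), 0), -24), -1), Mul(2, Pow(7, 2))) = Mul(Pow(Add(Add(Mul(-2, Mul(Pow(8, -1), 9)), 0), -24), -1), Mul(2, 49)) = Mul(Pow(Add(Add(Mul(-2, Mul(Rational(1, 8), 9)), 0), -24), -1), 98) = Mul(Pow(Add(Add(Mul(-2, Rational(9, 8)), 0), -24), -1), 98) = Mul(Pow(Add(Add(Rational(-9, 4), 0), -24), -1), 98) = Mul(Pow(Add(Rational(-9, 4), -24), -1), 98) = Mul(Pow(Rational(-105, 4), -1), 98) = Mul(Rational(-4, 105), 98) = Rational(-56, 15)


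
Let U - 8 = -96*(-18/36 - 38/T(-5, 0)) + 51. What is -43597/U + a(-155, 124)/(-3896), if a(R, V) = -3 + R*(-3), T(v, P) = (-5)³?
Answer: -10618116437/18948196 ≈ -560.38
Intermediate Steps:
T(v, P) = -125
a(R, V) = -3 - 3*R
U = 9727/125 (U = 8 + (-96*(-18/36 - 38/(-125)) + 51) = 8 + (-96*(-18*1/36 - 38*(-1/125)) + 51) = 8 + (-96*(-½ + 38/125) + 51) = 8 + (-96*(-49/250) + 51) = 8 + (2352/125 + 51) = 8 + 8727/125 = 9727/125 ≈ 77.816)
-43597/U + a(-155, 124)/(-3896) = -43597/9727/125 + (-3 - 3*(-155))/(-3896) = -43597*125/9727 + (-3 + 465)*(-1/3896) = -5449625/9727 + 462*(-1/3896) = -5449625/9727 - 231/1948 = -10618116437/18948196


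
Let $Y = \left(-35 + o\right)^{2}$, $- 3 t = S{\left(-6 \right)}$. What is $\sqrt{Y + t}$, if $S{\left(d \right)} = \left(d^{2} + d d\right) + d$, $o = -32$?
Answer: $\sqrt{4467} \approx 66.836$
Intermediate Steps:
$S{\left(d \right)} = d + 2 d^{2}$ ($S{\left(d \right)} = \left(d^{2} + d^{2}\right) + d = 2 d^{2} + d = d + 2 d^{2}$)
$t = -22$ ($t = - \frac{\left(-6\right) \left(1 + 2 \left(-6\right)\right)}{3} = - \frac{\left(-6\right) \left(1 - 12\right)}{3} = - \frac{\left(-6\right) \left(-11\right)}{3} = \left(- \frac{1}{3}\right) 66 = -22$)
$Y = 4489$ ($Y = \left(-35 - 32\right)^{2} = \left(-67\right)^{2} = 4489$)
$\sqrt{Y + t} = \sqrt{4489 - 22} = \sqrt{4467}$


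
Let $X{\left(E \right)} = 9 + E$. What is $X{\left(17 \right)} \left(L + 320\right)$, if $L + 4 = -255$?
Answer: $1586$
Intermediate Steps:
$L = -259$ ($L = -4 - 255 = -259$)
$X{\left(17 \right)} \left(L + 320\right) = \left(9 + 17\right) \left(-259 + 320\right) = 26 \cdot 61 = 1586$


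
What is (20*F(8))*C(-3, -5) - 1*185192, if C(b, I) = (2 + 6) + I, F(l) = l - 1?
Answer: -184772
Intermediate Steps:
F(l) = -1 + l
C(b, I) = 8 + I
(20*F(8))*C(-3, -5) - 1*185192 = (20*(-1 + 8))*(8 - 5) - 1*185192 = (20*7)*3 - 185192 = 140*3 - 185192 = 420 - 185192 = -184772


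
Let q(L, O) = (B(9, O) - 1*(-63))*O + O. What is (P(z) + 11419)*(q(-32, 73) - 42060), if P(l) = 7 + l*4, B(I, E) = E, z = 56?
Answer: -373487350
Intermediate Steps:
P(l) = 7 + 4*l
q(L, O) = O + O*(63 + O) (q(L, O) = (O - 1*(-63))*O + O = (O + 63)*O + O = (63 + O)*O + O = O*(63 + O) + O = O + O*(63 + O))
(P(z) + 11419)*(q(-32, 73) - 42060) = ((7 + 4*56) + 11419)*(73*(64 + 73) - 42060) = ((7 + 224) + 11419)*(73*137 - 42060) = (231 + 11419)*(10001 - 42060) = 11650*(-32059) = -373487350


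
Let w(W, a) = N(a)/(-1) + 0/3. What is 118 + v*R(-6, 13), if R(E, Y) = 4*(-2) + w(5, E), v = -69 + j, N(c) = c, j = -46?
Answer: 348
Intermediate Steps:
w(W, a) = -a (w(W, a) = a/(-1) + 0/3 = a*(-1) + 0*(⅓) = -a + 0 = -a)
v = -115 (v = -69 - 46 = -115)
R(E, Y) = -8 - E (R(E, Y) = 4*(-2) - E = -8 - E)
118 + v*R(-6, 13) = 118 - 115*(-8 - 1*(-6)) = 118 - 115*(-8 + 6) = 118 - 115*(-2) = 118 + 230 = 348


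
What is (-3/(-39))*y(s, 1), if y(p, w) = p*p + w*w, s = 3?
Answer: 10/13 ≈ 0.76923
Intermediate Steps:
y(p, w) = p**2 + w**2
(-3/(-39))*y(s, 1) = (-3/(-39))*(3**2 + 1**2) = (-3*(-1/39))*(9 + 1) = (1/13)*10 = 10/13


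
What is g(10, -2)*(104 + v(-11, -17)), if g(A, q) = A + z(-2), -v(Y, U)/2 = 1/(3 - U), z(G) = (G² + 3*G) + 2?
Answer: 1039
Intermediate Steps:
z(G) = 2 + G² + 3*G
v(Y, U) = -2/(3 - U)
g(A, q) = A (g(A, q) = A + (2 + (-2)² + 3*(-2)) = A + (2 + 4 - 6) = A + 0 = A)
g(10, -2)*(104 + v(-11, -17)) = 10*(104 + 2/(-3 - 17)) = 10*(104 + 2/(-20)) = 10*(104 + 2*(-1/20)) = 10*(104 - ⅒) = 10*(1039/10) = 1039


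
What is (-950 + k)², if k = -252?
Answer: 1444804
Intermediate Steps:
(-950 + k)² = (-950 - 252)² = (-1202)² = 1444804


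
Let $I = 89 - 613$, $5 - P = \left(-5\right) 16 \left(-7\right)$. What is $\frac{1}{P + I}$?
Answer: $- \frac{1}{1079} \approx -0.00092678$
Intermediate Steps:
$P = -555$ ($P = 5 - \left(-5\right) 16 \left(-7\right) = 5 - \left(-80\right) \left(-7\right) = 5 - 560 = -555$)
$I = -524$ ($I = 89 - 613 = -524$)
$\frac{1}{P + I} = \frac{1}{-555 - 524} = \frac{1}{-1079} = - \frac{1}{1079}$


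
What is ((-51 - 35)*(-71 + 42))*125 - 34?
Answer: 311716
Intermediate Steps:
((-51 - 35)*(-71 + 42))*125 - 34 = -86*(-29)*125 - 34 = 2494*125 - 34 = 311750 - 34 = 311716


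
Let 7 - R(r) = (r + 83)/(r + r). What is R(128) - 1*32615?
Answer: -8347859/256 ≈ -32609.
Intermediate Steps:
R(r) = 7 - (83 + r)/(2*r) (R(r) = 7 - (r + 83)/(r + r) = 7 - (83 + r)/(2*r))
R(128) - 1*32615 = (½)*(-83 + 13*128)/128 - 1*32615 = (½)*(1/128)*(-83 + 1664) - 32615 = (½)*(1/128)*1581 - 32615 = 1581/256 - 32615 = -8347859/256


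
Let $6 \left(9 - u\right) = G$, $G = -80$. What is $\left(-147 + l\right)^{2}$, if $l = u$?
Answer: $\frac{139876}{9} \approx 15542.0$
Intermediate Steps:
$u = \frac{67}{3}$ ($u = 9 - - \frac{40}{3} = 9 + \frac{40}{3} = \frac{67}{3} \approx 22.333$)
$l = \frac{67}{3} \approx 22.333$
$\left(-147 + l\right)^{2} = \left(-147 + \frac{67}{3}\right)^{2} = \left(- \frac{374}{3}\right)^{2} = \frac{139876}{9}$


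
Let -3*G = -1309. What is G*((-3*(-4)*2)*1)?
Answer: 10472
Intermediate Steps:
G = 1309/3 (G = -⅓*(-1309) = 1309/3 ≈ 436.33)
G*((-3*(-4)*2)*1) = 1309*((-3*(-4)*2)*1)/3 = 1309*((12*2)*1)/3 = 1309*(24*1)/3 = (1309/3)*24 = 10472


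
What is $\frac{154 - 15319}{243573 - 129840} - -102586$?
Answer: $\frac{1296377597}{12637} \approx 1.0259 \cdot 10^{5}$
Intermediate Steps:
$\frac{154 - 15319}{243573 - 129840} - -102586 = - \frac{15165}{113733} + 102586 = \left(-15165\right) \frac{1}{113733} + 102586 = - \frac{1685}{12637} + 102586 = \frac{1296377597}{12637}$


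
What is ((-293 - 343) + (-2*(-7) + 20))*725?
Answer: -436450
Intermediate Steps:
((-293 - 343) + (-2*(-7) + 20))*725 = (-636 + (14 + 20))*725 = (-636 + 34)*725 = -602*725 = -436450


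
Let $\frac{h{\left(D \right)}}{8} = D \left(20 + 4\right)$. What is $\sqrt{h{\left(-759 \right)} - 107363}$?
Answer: $i \sqrt{253091} \approx 503.08 i$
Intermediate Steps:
$h{\left(D \right)} = 192 D$ ($h{\left(D \right)} = 8 D \left(20 + 4\right) = 8 D 24 = 8 \cdot 24 D = 192 D$)
$\sqrt{h{\left(-759 \right)} - 107363} = \sqrt{192 \left(-759\right) - 107363} = \sqrt{-145728 - 107363} = \sqrt{-253091} = i \sqrt{253091}$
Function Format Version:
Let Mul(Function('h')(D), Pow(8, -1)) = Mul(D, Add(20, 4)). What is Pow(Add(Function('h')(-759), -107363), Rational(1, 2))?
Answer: Mul(I, Pow(253091, Rational(1, 2))) ≈ Mul(503.08, I)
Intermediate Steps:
Function('h')(D) = Mul(192, D) (Function('h')(D) = Mul(8, Mul(D, Add(20, 4))) = Mul(8, Mul(D, 24)) = Mul(8, Mul(24, D)) = Mul(192, D))
Pow(Add(Function('h')(-759), -107363), Rational(1, 2)) = Pow(Add(Mul(192, -759), -107363), Rational(1, 2)) = Pow(Add(-145728, -107363), Rational(1, 2)) = Pow(-253091, Rational(1, 2)) = Mul(I, Pow(253091, Rational(1, 2)))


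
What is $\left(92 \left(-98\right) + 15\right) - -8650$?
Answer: $-351$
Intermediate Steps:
$\left(92 \left(-98\right) + 15\right) - -8650 = \left(-9016 + 15\right) + 8650 = -9001 + 8650 = -351$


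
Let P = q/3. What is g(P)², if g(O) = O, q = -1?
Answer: ⅑ ≈ 0.11111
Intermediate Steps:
P = -⅓ (P = -1/3 = -1*⅓ = -⅓ ≈ -0.33333)
g(P)² = (-⅓)² = ⅑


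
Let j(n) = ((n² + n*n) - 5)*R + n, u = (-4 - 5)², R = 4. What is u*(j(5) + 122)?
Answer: 24867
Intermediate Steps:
u = 81 (u = (-9)² = 81)
j(n) = -20 + n + 8*n² (j(n) = ((n² + n*n) - 5)*4 + n = ((n² + n²) - 5)*4 + n = (2*n² - 5)*4 + n = (-5 + 2*n²)*4 + n = (-20 + 8*n²) + n = -20 + n + 8*n²)
u*(j(5) + 122) = 81*((-20 + 5 + 8*5²) + 122) = 81*((-20 + 5 + 8*25) + 122) = 81*((-20 + 5 + 200) + 122) = 81*(185 + 122) = 81*307 = 24867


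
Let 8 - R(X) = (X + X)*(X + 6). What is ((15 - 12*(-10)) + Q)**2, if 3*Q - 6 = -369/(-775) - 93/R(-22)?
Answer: 5477100139249489/290952360000 ≈ 18825.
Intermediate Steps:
R(X) = 8 - 2*X*(6 + X) (R(X) = 8 - (X + X)*(X + 6) = 8 - 2*X*(6 + X))
Q = 1188433/539400 (Q = 2 + (-369/(-775) - 93/(8 - 12*(-22) - 2*(-22)**2))/3 = 2 + (-369*(-1/775) - 93/(8 + 264 - 2*484))/3 = 2 + (369/775 - 93/(8 + 264 - 968))/3 = 2 + (369/775 - 93/(-696))/3 = 2 + (369/775 - 93*(-1/696))/3 = 2 + (369/775 + 31/232)/3 = 2 + (1/3)*(109633/179800) = 2 + 109633/539400 = 1188433/539400 ≈ 2.2033)
((15 - 12*(-10)) + Q)**2 = ((15 - 12*(-10)) + 1188433/539400)**2 = ((15 + 120) + 1188433/539400)**2 = (135 + 1188433/539400)**2 = (74007433/539400)**2 = 5477100139249489/290952360000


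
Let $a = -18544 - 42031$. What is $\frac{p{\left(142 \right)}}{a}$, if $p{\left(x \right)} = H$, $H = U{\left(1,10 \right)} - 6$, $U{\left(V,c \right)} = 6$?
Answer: $0$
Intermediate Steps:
$a = -60575$ ($a = -18544 - 42031 = -60575$)
$H = 0$ ($H = 6 - 6 = 0$)
$p{\left(x \right)} = 0$
$\frac{p{\left(142 \right)}}{a} = \frac{0}{-60575} = 0 \left(- \frac{1}{60575}\right) = 0$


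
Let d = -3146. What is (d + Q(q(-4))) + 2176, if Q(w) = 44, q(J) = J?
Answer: -926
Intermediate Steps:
(d + Q(q(-4))) + 2176 = (-3146 + 44) + 2176 = -3102 + 2176 = -926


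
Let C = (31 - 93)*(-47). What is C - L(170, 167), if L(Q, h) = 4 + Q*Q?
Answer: -25990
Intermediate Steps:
C = 2914 (C = -62*(-47) = 2914)
L(Q, h) = 4 + Q²
C - L(170, 167) = 2914 - (4 + 170²) = 2914 - (4 + 28900) = 2914 - 1*28904 = 2914 - 28904 = -25990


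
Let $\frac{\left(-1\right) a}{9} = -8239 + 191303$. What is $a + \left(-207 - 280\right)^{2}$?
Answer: $-1410407$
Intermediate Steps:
$a = -1647576$ ($a = - 9 \left(-8239 + 191303\right) = \left(-9\right) 183064 = -1647576$)
$a + \left(-207 - 280\right)^{2} = -1647576 + \left(-207 - 280\right)^{2} = -1647576 + \left(-487\right)^{2} = -1647576 + 237169 = -1410407$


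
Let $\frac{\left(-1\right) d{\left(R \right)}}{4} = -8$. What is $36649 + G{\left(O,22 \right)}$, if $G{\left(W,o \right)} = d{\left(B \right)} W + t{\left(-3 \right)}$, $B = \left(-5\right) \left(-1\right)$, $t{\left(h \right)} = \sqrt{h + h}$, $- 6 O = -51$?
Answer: $36921 + i \sqrt{6} \approx 36921.0 + 2.4495 i$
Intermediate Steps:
$O = \frac{17}{2}$ ($O = \left(- \frac{1}{6}\right) \left(-51\right) = \frac{17}{2} \approx 8.5$)
$t{\left(h \right)} = \sqrt{2} \sqrt{h}$ ($t{\left(h \right)} = \sqrt{2 h} = \sqrt{2} \sqrt{h}$)
$B = 5$
$d{\left(R \right)} = 32$ ($d{\left(R \right)} = \left(-4\right) \left(-8\right) = 32$)
$G{\left(W,o \right)} = 32 W + i \sqrt{6}$ ($G{\left(W,o \right)} = 32 W + \sqrt{2} \sqrt{-3} = 32 W + \sqrt{2} i \sqrt{3} = 32 W + i \sqrt{6}$)
$36649 + G{\left(O,22 \right)} = 36649 + \left(32 \cdot \frac{17}{2} + i \sqrt{6}\right) = 36649 + \left(272 + i \sqrt{6}\right) = 36921 + i \sqrt{6}$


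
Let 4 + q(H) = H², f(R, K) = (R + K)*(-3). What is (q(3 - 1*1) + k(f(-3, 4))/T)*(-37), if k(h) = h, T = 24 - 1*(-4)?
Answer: 111/28 ≈ 3.9643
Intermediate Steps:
f(R, K) = -3*K - 3*R (f(R, K) = (K + R)*(-3) = -3*K - 3*R)
T = 28 (T = 24 + 4 = 28)
q(H) = -4 + H²
(q(3 - 1*1) + k(f(-3, 4))/T)*(-37) = ((-4 + (3 - 1*1)²) + (-3*4 - 3*(-3))/28)*(-37) = ((-4 + (3 - 1)²) + (-12 + 9)*(1/28))*(-37) = ((-4 + 2²) - 3*1/28)*(-37) = ((-4 + 4) - 3/28)*(-37) = (0 - 3/28)*(-37) = -3/28*(-37) = 111/28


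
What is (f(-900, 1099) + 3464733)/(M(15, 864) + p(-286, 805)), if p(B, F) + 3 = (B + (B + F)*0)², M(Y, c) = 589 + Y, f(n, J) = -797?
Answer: 494848/11771 ≈ 42.040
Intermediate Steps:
p(B, F) = -3 + B² (p(B, F) = -3 + (B + (B + F)*0)² = -3 + (B + 0)² = -3 + B²)
(f(-900, 1099) + 3464733)/(M(15, 864) + p(-286, 805)) = (-797 + 3464733)/((589 + 15) + (-3 + (-286)²)) = 3463936/(604 + (-3 + 81796)) = 3463936/(604 + 81793) = 3463936/82397 = 3463936*(1/82397) = 494848/11771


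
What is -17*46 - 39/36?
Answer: -9397/12 ≈ -783.08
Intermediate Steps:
-17*46 - 39/36 = -782 - 39*1/36 = -782 - 13/12 = -9397/12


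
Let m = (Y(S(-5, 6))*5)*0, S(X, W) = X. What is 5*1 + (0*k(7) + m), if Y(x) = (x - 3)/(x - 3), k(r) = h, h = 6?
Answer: 5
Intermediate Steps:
k(r) = 6
Y(x) = 1 (Y(x) = (-3 + x)/(-3 + x) = 1)
m = 0 (m = (1*5)*0 = 5*0 = 0)
5*1 + (0*k(7) + m) = 5*1 + (0*6 + 0) = 5 + (0 + 0) = 5 + 0 = 5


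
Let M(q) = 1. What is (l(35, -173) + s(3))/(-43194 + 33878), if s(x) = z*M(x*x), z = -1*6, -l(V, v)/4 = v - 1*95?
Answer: -533/4658 ≈ -0.11443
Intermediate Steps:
l(V, v) = 380 - 4*v (l(V, v) = -4*(v - 1*95) = -4*(v - 95) = -4*(-95 + v) = 380 - 4*v)
z = -6
s(x) = -6 (s(x) = -6*1 = -6)
(l(35, -173) + s(3))/(-43194 + 33878) = ((380 - 4*(-173)) - 6)/(-43194 + 33878) = ((380 + 692) - 6)/(-9316) = (1072 - 6)*(-1/9316) = 1066*(-1/9316) = -533/4658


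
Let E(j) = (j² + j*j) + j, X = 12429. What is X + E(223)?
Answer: 112110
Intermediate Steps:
E(j) = j + 2*j² (E(j) = (j² + j²) + j = 2*j² + j = j + 2*j²)
X + E(223) = 12429 + 223*(1 + 2*223) = 12429 + 223*(1 + 446) = 12429 + 223*447 = 12429 + 99681 = 112110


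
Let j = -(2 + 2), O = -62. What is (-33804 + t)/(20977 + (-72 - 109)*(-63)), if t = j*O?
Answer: -8389/8095 ≈ -1.0363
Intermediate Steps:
j = -4 (j = -1*4 = -4)
t = 248 (t = -4*(-62) = 248)
(-33804 + t)/(20977 + (-72 - 109)*(-63)) = (-33804 + 248)/(20977 + (-72 - 109)*(-63)) = -33556/(20977 - 181*(-63)) = -33556/(20977 + 11403) = -33556/32380 = -33556*1/32380 = -8389/8095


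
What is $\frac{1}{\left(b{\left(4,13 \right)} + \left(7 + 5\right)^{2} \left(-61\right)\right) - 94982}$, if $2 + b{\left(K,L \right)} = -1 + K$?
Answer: $- \frac{1}{103765} \approx -9.6372 \cdot 10^{-6}$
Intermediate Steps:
$b{\left(K,L \right)} = -3 + K$ ($b{\left(K,L \right)} = -2 + \left(-1 + K\right) = -3 + K$)
$\frac{1}{\left(b{\left(4,13 \right)} + \left(7 + 5\right)^{2} \left(-61\right)\right) - 94982} = \frac{1}{\left(\left(-3 + 4\right) + \left(7 + 5\right)^{2} \left(-61\right)\right) - 94982} = \frac{1}{\left(1 + 12^{2} \left(-61\right)\right) - 94982} = \frac{1}{\left(1 + 144 \left(-61\right)\right) - 94982} = \frac{1}{\left(1 - 8784\right) - 94982} = \frac{1}{-8783 - 94982} = \frac{1}{-103765} = - \frac{1}{103765}$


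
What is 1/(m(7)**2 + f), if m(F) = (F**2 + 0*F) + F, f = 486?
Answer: 1/3622 ≈ 0.00027609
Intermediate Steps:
m(F) = F + F**2 (m(F) = (F**2 + 0) + F = F**2 + F = F + F**2)
1/(m(7)**2 + f) = 1/((7*(1 + 7))**2 + 486) = 1/((7*8)**2 + 486) = 1/(56**2 + 486) = 1/(3136 + 486) = 1/3622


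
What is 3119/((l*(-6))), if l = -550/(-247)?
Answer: -770393/3300 ≈ -233.45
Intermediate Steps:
l = 550/247 (l = -550*(-1/247) = 550/247 ≈ 2.2267)
3119/((l*(-6))) = 3119/(((550/247)*(-6))) = 3119/(-3300/247) = 3119*(-247/3300) = -770393/3300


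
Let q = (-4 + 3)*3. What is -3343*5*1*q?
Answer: 50145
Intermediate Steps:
q = -3 (q = -1*3 = -3)
-3343*5*1*q = -3343*5*1*(-3) = -16715*(-3) = -3343*(-15) = 50145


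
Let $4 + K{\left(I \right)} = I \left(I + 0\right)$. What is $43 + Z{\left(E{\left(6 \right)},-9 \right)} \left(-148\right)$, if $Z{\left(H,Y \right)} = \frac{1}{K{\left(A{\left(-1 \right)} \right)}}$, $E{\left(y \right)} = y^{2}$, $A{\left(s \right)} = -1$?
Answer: $\frac{277}{3} \approx 92.333$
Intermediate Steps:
$K{\left(I \right)} = -4 + I^{2}$ ($K{\left(I \right)} = -4 + I \left(I + 0\right) = -4 + I I = -4 + I^{2}$)
$Z{\left(H,Y \right)} = - \frac{1}{3}$ ($Z{\left(H,Y \right)} = \frac{1}{-4 + \left(-1\right)^{2}} = \frac{1}{-4 + 1} = \frac{1}{-3} = - \frac{1}{3}$)
$43 + Z{\left(E{\left(6 \right)},-9 \right)} \left(-148\right) = 43 - - \frac{148}{3} = 43 + \frac{148}{3} = \frac{277}{3}$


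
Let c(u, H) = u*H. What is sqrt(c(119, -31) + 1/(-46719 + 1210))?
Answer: I*sqrt(7640173885318)/45509 ≈ 60.737*I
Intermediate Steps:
c(u, H) = H*u
sqrt(c(119, -31) + 1/(-46719 + 1210)) = sqrt(-31*119 + 1/(-46719 + 1210)) = sqrt(-3689 + 1/(-45509)) = sqrt(-3689 - 1/45509) = sqrt(-167882702/45509) = I*sqrt(7640173885318)/45509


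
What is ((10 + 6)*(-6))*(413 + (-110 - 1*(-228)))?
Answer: -50976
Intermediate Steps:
((10 + 6)*(-6))*(413 + (-110 - 1*(-228))) = (16*(-6))*(413 + (-110 + 228)) = -96*(413 + 118) = -96*531 = -50976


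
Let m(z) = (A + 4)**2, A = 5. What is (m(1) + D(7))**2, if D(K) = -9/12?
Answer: 103041/16 ≈ 6440.1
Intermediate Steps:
D(K) = -3/4 (D(K) = -9*1/12 = -3/4)
m(z) = 81 (m(z) = (5 + 4)**2 = 9**2 = 81)
(m(1) + D(7))**2 = (81 - 3/4)**2 = (321/4)**2 = 103041/16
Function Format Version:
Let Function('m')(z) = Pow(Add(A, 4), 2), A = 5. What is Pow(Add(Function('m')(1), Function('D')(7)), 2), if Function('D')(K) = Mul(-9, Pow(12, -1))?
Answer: Rational(103041, 16) ≈ 6440.1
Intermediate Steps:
Function('D')(K) = Rational(-3, 4) (Function('D')(K) = Mul(-9, Rational(1, 12)) = Rational(-3, 4))
Function('m')(z) = 81 (Function('m')(z) = Pow(Add(5, 4), 2) = Pow(9, 2) = 81)
Pow(Add(Function('m')(1), Function('D')(7)), 2) = Pow(Add(81, Rational(-3, 4)), 2) = Pow(Rational(321, 4), 2) = Rational(103041, 16)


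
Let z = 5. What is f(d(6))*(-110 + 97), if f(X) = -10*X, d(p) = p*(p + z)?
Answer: 8580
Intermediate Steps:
d(p) = p*(5 + p) (d(p) = p*(p + 5) = p*(5 + p))
f(d(6))*(-110 + 97) = (-60*(5 + 6))*(-110 + 97) = -60*11*(-13) = -10*66*(-13) = -660*(-13) = 8580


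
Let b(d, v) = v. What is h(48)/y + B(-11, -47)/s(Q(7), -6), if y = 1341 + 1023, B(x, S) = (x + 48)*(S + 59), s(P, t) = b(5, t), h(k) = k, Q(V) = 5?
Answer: -14574/197 ≈ -73.980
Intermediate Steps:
s(P, t) = t
B(x, S) = (48 + x)*(59 + S)
y = 2364
h(48)/y + B(-11, -47)/s(Q(7), -6) = 48/2364 + (2832 + 48*(-47) + 59*(-11) - 47*(-11))/(-6) = 48*(1/2364) + (2832 - 2256 - 649 + 517)*(-1/6) = 4/197 + 444*(-1/6) = 4/197 - 74 = -14574/197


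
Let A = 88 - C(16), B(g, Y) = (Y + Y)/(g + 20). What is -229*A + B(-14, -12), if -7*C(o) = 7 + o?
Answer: -146359/7 ≈ -20908.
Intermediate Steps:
C(o) = -1 - o/7 (C(o) = -(7 + o)/7 = -1 - o/7)
B(g, Y) = 2*Y/(20 + g) (B(g, Y) = (2*Y)/(20 + g) = 2*Y/(20 + g))
A = 639/7 (A = 88 - (-1 - ⅐*16) = 88 - (-1 - 16/7) = 88 - 1*(-23/7) = 88 + 23/7 = 639/7 ≈ 91.286)
-229*A + B(-14, -12) = -229*639/7 + 2*(-12)/(20 - 14) = -146331/7 + 2*(-12)/6 = -146331/7 + 2*(-12)*(⅙) = -146331/7 - 4 = -146359/7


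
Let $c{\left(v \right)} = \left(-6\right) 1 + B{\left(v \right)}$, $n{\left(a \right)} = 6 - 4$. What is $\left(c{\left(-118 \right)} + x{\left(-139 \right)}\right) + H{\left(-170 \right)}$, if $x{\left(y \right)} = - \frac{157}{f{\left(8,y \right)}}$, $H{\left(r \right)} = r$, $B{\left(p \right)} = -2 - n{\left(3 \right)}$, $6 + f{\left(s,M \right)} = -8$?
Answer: $- \frac{2363}{14} \approx -168.79$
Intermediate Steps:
$f{\left(s,M \right)} = -14$ ($f{\left(s,M \right)} = -6 - 8 = -14$)
$n{\left(a \right)} = 2$
$B{\left(p \right)} = -4$ ($B{\left(p \right)} = -2 - 2 = -4$)
$x{\left(y \right)} = \frac{157}{14}$ ($x{\left(y \right)} = - \frac{157}{-14} = \left(-157\right) \left(- \frac{1}{14}\right) = \frac{157}{14}$)
$c{\left(v \right)} = -10$ ($c{\left(v \right)} = \left(-6\right) 1 - 4 = -6 - 4 = -10$)
$\left(c{\left(-118 \right)} + x{\left(-139 \right)}\right) + H{\left(-170 \right)} = \left(-10 + \frac{157}{14}\right) - 170 = \frac{17}{14} - 170 = - \frac{2363}{14}$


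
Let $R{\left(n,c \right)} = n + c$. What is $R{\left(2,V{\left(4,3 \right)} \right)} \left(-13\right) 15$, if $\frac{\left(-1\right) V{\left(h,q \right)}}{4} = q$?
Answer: $1950$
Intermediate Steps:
$V{\left(h,q \right)} = - 4 q$
$R{\left(n,c \right)} = c + n$
$R{\left(2,V{\left(4,3 \right)} \right)} \left(-13\right) 15 = \left(\left(-4\right) 3 + 2\right) \left(-13\right) 15 = \left(-12 + 2\right) \left(-13\right) 15 = \left(-10\right) \left(-13\right) 15 = 130 \cdot 15 = 1950$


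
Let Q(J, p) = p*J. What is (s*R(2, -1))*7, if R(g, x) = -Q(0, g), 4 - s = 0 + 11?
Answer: 0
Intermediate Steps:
Q(J, p) = J*p
s = -7 (s = 4 - (0 + 11) = 4 - 1*11 = 4 - 11 = -7)
R(g, x) = 0 (R(g, x) = -0*g = -1*0 = 0)
(s*R(2, -1))*7 = -7*0*7 = 0*7 = 0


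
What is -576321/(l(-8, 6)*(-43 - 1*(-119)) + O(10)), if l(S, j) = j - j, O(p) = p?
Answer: -576321/10 ≈ -57632.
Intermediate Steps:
l(S, j) = 0
-576321/(l(-8, 6)*(-43 - 1*(-119)) + O(10)) = -576321/(0*(-43 - 1*(-119)) + 10) = -576321/(0*(-43 + 119) + 10) = -576321/(0*76 + 10) = -576321/(0 + 10) = -576321/10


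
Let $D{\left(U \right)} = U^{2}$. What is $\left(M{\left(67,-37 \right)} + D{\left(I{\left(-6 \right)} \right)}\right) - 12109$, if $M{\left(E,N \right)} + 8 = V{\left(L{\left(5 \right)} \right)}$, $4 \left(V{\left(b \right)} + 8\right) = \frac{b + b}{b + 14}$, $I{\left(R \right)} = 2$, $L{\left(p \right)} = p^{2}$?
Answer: $- \frac{945413}{78} \approx -12121.0$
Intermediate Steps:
$V{\left(b \right)} = -8 + \frac{b}{2 \left(14 + b\right)}$ ($V{\left(b \right)} = -8 + \frac{\left(b + b\right) \frac{1}{b + 14}}{4} = -8 + \frac{2 b \frac{1}{14 + b}}{4} = -8 + \frac{b}{2 \left(14 + b\right)}$)
$M{\left(E,N \right)} = - \frac{1223}{78}$ ($M{\left(E,N \right)} = -8 + \frac{-224 - 15 \cdot 5^{2}}{2 \left(14 + 5^{2}\right)} = -8 + \frac{-224 - 375}{2 \left(14 + 25\right)} = -8 + \frac{-224 - 375}{2 \cdot 39} = -8 + \frac{1}{2} \cdot \frac{1}{39} \left(-599\right) = -8 - \frac{599}{78} = - \frac{1223}{78}$)
$\left(M{\left(67,-37 \right)} + D{\left(I{\left(-6 \right)} \right)}\right) - 12109 = \left(- \frac{1223}{78} + 2^{2}\right) - 12109 = \left(- \frac{1223}{78} + 4\right) - 12109 = - \frac{911}{78} - 12109 = - \frac{945413}{78}$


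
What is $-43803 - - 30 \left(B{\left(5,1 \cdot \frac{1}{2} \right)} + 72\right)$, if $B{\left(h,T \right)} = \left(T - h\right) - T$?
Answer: $-41793$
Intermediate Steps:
$B{\left(h,T \right)} = - h$
$-43803 - - 30 \left(B{\left(5,1 \cdot \frac{1}{2} \right)} + 72\right) = -43803 - - 30 \left(\left(-1\right) 5 + 72\right) = -43803 - - 30 \left(-5 + 72\right) = -43803 - \left(-30\right) 67 = -43803 - -2010 = -43803 + 2010 = -41793$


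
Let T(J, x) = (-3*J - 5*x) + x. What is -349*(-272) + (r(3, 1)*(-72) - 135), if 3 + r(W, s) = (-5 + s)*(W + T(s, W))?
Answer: 91553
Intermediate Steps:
T(J, x) = -4*x - 3*J (T(J, x) = (-5*x - 3*J) + x = -4*x - 3*J)
r(W, s) = -3 + (-5 + s)*(-3*W - 3*s) (r(W, s) = -3 + (-5 + s)*(W + (-4*W - 3*s)) = -3 + (-5 + s)*(-3*W - 3*s))
-349*(-272) + (r(3, 1)*(-72) - 135) = -349*(-272) + ((-3 - 3*1² + 15*3 + 15*1 - 3*3*1)*(-72) - 135) = 94928 + ((-3 - 3*1 + 45 + 15 - 9)*(-72) - 135) = 94928 + ((-3 - 3 + 45 + 15 - 9)*(-72) - 135) = 94928 + (45*(-72) - 135) = 94928 + (-3240 - 135) = 94928 - 3375 = 91553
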